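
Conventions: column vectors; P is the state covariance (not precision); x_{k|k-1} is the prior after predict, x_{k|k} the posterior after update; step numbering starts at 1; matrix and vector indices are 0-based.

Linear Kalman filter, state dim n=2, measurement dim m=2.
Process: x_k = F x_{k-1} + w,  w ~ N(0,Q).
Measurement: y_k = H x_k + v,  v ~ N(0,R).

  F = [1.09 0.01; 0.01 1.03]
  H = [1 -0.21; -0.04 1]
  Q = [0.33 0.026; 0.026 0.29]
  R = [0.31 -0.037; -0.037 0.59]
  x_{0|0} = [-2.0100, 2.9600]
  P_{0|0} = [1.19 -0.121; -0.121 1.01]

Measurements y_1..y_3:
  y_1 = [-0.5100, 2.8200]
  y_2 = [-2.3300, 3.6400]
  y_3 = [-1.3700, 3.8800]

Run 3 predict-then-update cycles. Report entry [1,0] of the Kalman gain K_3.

step 1: x^-=[-2.1613, 3.0287]  P^-=[1.7413 -0.0865; -0.0865 1.3591]  S=[2.1476 -0.4793; -0.4793 1.9588]  K=[0.8478 0.1277; -0.0190 0.6910]  nu=[2.2873, -0.2952]  x^+=[-0.2598, 2.7814]  P^+=[0.2696 0.0548; 0.0548 0.4106]
step 2: x^-=[-0.2554, 2.8622]  P^-=[0.6515 0.0947; 0.0947 0.7267]  S=[0.9538 -0.1202; -0.1202 1.3102]  K=[0.6767 0.1144; 0.0089 0.5526]  nu=[-1.4735, 0.7676]  x^+=[-1.1646, 3.2733]  P^+=[0.2163 0.0511; 0.0511 0.3277]
step 3: x^-=[-1.2367, 3.3598]  P^-=[0.5881 0.0892; 0.0892 0.6388]  S=[0.8888 -0.1048; -0.1048 1.2226]  K=[0.6535 0.1097; 0.0107 0.5205]  nu=[0.5723, 0.4707]  x^+=[-0.8111, 3.6110]  P^+=[0.2088 0.0489; 0.0489 0.3086]

K[1,0] = 0.0107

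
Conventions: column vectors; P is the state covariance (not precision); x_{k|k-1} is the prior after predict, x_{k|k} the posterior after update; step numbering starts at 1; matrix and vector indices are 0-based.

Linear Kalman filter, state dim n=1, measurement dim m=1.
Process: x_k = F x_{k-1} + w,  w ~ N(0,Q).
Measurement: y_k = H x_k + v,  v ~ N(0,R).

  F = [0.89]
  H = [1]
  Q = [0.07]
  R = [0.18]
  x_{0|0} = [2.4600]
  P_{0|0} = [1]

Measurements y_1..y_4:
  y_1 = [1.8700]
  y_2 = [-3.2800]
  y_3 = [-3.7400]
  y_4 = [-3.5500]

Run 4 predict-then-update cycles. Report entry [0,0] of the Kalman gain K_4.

K[0,0] = 0.4251

step 1: x^-=[2.1894]  P^-=[0.8621]  S=[1.0421]  K=[0.8273]  nu=[-0.3194]  x^+=[1.9252]  P^+=[0.1489]
step 2: x^-=[1.7134]  P^-=[0.1880]  S=[0.3680]  K=[0.5108]  nu=[-4.9934]  x^+=[-0.8372]  P^+=[0.0919]
step 3: x^-=[-0.7452]  P^-=[0.1428]  S=[0.3228]  K=[0.4424]  nu=[-2.9948]  x^+=[-2.0702]  P^+=[0.0796]
step 4: x^-=[-1.8424]  P^-=[0.1331]  S=[0.3131]  K=[0.4251]  nu=[-1.7076]  x^+=[-2.5683]  P^+=[0.0765]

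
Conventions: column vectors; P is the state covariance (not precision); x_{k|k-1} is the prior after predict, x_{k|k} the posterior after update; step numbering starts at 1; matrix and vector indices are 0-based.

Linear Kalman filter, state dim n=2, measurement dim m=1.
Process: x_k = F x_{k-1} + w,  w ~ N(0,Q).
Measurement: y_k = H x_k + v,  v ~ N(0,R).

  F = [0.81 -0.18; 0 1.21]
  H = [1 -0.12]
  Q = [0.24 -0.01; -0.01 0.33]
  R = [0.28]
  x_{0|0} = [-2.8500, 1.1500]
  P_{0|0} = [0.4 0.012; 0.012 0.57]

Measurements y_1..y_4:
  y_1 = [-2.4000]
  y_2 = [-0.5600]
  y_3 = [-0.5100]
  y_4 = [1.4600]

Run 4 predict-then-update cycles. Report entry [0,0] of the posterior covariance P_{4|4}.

step 1: x^-=[-2.5155, 1.3915]  P^-=[0.5174 -0.1224; -0.1224 1.1645]  S=[0.8436]  K=[0.6308; -0.3107]  nu=[0.2825]  x^+=[-2.3373, 1.3037]  P^+=[0.1818 0.0430; 0.0430 1.0831]
step 2: x^-=[-2.1279, 1.5775]  P^-=[0.3818 -0.2038; -0.2038 1.9157]  S=[0.7383]  K=[0.5503; -0.5874]  nu=[1.7572]  x^+=[-1.1610, 0.5454]  P^+=[0.1583 0.0349; 0.0349 1.6610]
step 3: x^-=[-1.0385, 0.6599]  P^-=[0.3875 -0.3376; -0.3376 2.7619]  S=[0.7883]  K=[0.5430; -0.8487]  nu=[0.6077]  x^+=[-0.7086, 0.1441]  P^+=[0.1551 0.0256; 0.0256 2.1941]
step 4: x^-=[-0.5999, 0.1744]  P^-=[0.4054 -0.4627; -0.4627 3.5423]  S=[0.8474]  K=[0.5439; -1.0476]  nu=[2.0808]  x^+=[0.5318, -2.0056]  P^+=[0.1547 0.0201; 0.0201 2.6122]

P_post[0,0] = 0.1547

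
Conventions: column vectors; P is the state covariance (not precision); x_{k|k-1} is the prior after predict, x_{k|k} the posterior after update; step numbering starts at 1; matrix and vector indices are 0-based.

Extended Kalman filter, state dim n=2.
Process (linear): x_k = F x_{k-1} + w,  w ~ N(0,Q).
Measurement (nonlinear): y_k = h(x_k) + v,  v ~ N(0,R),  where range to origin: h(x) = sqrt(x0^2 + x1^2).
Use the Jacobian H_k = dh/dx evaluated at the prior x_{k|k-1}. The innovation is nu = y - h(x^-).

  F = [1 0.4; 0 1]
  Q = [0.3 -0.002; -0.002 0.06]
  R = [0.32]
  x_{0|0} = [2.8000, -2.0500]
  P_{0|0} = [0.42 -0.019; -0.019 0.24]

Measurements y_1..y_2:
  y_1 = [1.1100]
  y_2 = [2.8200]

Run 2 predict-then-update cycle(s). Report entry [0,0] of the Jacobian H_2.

step 1: x^-=[1.9800, -2.0500]  P^-=[0.7432 0.0750; 0.0750 0.3000]  H_jac=[0.6947 -0.7193]  S=[0.7589]  K=[0.6092; -0.2157]  nu=[-1.7401]  x^+=[0.9199, -1.6747]  P^+=[0.4615 0.1747; 0.1747 0.2647]
step 2: x^-=[0.2500, -1.6747]  P^-=[0.9436 0.2786; 0.2786 0.3247]  H_jac=[0.1477 -0.9890]  S=[0.5768]  K=[-0.2361; -0.4854]  nu=[1.1267]  x^+=[-0.0160, -2.2217]  P^+=[0.9115 0.2125; 0.2125 0.1888]

H_jac[0,0] = 0.1477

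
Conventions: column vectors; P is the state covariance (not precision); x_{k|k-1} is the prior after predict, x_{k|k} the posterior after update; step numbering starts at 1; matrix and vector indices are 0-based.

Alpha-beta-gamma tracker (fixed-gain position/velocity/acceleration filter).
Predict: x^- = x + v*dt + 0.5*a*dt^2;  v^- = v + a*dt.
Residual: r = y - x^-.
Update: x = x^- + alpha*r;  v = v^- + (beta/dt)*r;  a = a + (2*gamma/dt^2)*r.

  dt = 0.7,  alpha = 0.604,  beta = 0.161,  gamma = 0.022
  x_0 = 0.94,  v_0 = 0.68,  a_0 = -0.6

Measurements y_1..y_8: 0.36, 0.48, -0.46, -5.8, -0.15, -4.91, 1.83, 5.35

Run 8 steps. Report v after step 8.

v_post = 0.6017

step 1: x_pred=1.2690  r=-0.9090  x^+=0.7200  v^+=0.0509  a^+=-0.6816
step 2: x_pred=0.5886  r=-0.1086  x^+=0.5230  v^+=-0.4512  a^+=-0.6914
step 3: x_pred=0.0378  r=-0.4978  x^+=-0.2629  v^+=-1.0496  a^+=-0.7361
step 4: x_pred=-1.1780  r=-4.6220  x^+=-3.9697  v^+=-2.6280  a^+=-1.1511
step 5: x_pred=-6.0913  r=5.9413  x^+=-2.5027  v^+=-2.0673  a^+=-0.6176
step 6: x_pred=-4.1011  r=-0.8089  x^+=-4.5897  v^+=-2.6856  a^+=-0.6902
step 7: x_pred=-6.6387  r=8.4687  x^+=-1.5236  v^+=-1.2210  a^+=0.0702
step 8: x_pred=-2.3611  r=7.7111  x^+=2.2964  v^+=0.6017  a^+=0.7626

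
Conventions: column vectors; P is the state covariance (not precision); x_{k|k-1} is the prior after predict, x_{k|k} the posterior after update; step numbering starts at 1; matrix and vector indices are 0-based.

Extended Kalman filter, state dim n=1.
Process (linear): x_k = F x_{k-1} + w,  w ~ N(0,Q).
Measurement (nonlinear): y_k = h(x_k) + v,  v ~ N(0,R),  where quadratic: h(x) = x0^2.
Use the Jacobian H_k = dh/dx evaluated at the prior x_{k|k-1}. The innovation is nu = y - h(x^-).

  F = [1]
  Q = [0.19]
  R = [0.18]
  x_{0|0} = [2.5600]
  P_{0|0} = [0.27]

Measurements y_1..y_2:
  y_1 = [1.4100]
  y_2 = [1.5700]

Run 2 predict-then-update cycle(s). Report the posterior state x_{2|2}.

x_post = [1.3092]

step 1: x^-=[2.5600]  P^-=[0.4600]  H_jac=[5.1200]  S=[12.2386]  K=[0.1924]  nu=[-5.1436]  x^+=[1.5702]  P^+=[0.0068]
step 2: x^-=[1.5702]  P^-=[0.1968]  H_jac=[3.1403]  S=[2.1204]  K=[0.2914]  nu=[-0.8954]  x^+=[1.3092]  P^+=[0.0167]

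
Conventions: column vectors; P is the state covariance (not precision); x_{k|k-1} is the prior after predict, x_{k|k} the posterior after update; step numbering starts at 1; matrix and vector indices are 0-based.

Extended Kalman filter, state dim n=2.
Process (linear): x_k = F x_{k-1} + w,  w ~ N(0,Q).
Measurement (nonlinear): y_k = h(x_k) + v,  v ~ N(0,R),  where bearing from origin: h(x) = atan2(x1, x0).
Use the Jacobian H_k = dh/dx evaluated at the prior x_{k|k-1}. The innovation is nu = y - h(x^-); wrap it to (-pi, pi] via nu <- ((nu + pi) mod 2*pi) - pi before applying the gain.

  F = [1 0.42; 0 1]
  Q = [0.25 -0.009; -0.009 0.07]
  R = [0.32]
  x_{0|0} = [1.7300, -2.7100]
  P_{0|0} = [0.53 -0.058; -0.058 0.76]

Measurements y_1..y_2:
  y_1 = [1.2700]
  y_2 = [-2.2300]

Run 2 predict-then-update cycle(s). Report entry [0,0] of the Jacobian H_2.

H_jac[0,0] = 0.2871

step 1: x^-=[0.5918, -2.7100]  P^-=[0.8653 0.2522; 0.2522 0.8300]  H_jac=[0.3522 0.0769]  S=[0.4459]  K=[0.7270; 0.3424]  nu=[2.6258]  x^+=[2.5007, -1.8110]  P^+=[0.6297 0.1412; 0.1412 0.7777]
step 2: x^-=[1.7401, -1.8110]  P^-=[1.1355 0.4589; 0.4589 0.8477]  H_jac=[0.2871 0.2759]  S=[0.5508]  K=[0.8217; 0.6638]  nu=[-1.4246]  x^+=[0.5695, -2.7567]  P^+=[0.7636 0.1584; 0.1584 0.6051]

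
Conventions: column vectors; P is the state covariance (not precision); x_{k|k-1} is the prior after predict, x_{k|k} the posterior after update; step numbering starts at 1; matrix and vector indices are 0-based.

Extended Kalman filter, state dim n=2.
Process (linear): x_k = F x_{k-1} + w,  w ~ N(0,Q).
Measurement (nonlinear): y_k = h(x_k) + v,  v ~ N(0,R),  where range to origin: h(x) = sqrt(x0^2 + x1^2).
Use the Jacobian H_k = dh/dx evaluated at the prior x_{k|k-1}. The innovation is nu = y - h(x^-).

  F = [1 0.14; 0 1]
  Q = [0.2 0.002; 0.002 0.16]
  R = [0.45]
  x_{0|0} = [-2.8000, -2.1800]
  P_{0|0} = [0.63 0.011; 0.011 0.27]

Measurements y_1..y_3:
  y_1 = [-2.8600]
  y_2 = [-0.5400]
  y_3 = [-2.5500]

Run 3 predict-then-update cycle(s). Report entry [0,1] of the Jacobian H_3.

H_jac[0,1] = -0.7877

step 1: x^-=[-3.1052, -2.1800]  P^-=[0.8384 0.0508; 0.0508 0.4300]  H_jac=[-0.8184 -0.5746]  S=[1.2013]  K=[-0.5955; -0.2403]  nu=[-6.6540]  x^+=[0.8570, -0.5812]  P^+=[0.4124 -0.1211; -0.1211 0.3606]
step 2: x^-=[0.7757, -0.5812]  P^-=[0.5856 -0.0686; -0.0686 0.5206]  H_jac=[0.8003 -0.5996]  S=[1.0781]  K=[0.4728; -0.3405]  nu=[-1.5093]  x^+=[0.0620, -0.0673]  P^+=[0.3445 0.1050; 0.1050 0.3956]
step 3: x^-=[0.0526, -0.0673]  P^-=[0.5817 0.1624; 0.1624 0.5556]  H_jac=[0.6160 -0.7877]  S=[0.8579]  K=[0.2686; -0.3936]  nu=[-2.6354]  x^+=[-0.6552, 0.9700]  P^+=[0.5198 0.2531; 0.2531 0.4227]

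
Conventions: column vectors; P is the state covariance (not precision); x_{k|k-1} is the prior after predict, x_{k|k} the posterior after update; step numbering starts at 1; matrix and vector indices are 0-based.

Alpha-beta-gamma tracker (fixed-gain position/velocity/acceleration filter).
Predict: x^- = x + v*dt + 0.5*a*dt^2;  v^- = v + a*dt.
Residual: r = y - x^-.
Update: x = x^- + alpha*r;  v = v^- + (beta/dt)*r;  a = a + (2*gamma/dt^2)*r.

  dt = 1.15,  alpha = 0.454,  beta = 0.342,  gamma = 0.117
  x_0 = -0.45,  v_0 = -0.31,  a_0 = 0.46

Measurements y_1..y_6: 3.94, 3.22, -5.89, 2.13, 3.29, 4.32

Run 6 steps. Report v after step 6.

v_post = -0.0572

step 1: x_pred=-0.5023  r=4.4423  x^+=1.5145  v^+=1.5401  a^+=1.2460
step 2: x_pred=4.1095  r=-0.8895  x^+=3.7057  v^+=2.7085  a^+=1.0886
step 3: x_pred=7.5403  r=-13.4303  x^+=1.4429  v^+=-0.0337  a^+=-1.2877
step 4: x_pred=0.5527  r=1.5773  x^+=1.2688  v^+=-1.0455  a^+=-1.0086
step 5: x_pred=-0.6004  r=3.8904  x^+=1.1658  v^+=-1.0484  a^+=-0.3203
step 6: x_pred=-0.2516  r=4.5716  x^+=1.8239  v^+=-0.0572  a^+=0.4886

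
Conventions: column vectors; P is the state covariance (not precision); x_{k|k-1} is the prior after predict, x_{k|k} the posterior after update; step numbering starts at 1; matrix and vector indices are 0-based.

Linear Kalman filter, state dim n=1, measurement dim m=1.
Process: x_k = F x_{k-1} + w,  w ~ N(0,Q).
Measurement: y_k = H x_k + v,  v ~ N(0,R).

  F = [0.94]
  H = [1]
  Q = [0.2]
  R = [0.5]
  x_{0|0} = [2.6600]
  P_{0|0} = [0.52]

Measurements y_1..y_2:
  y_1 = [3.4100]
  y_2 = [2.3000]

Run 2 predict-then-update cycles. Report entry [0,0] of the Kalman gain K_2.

K[0,0] = 0.4744

step 1: x^-=[2.5004]  P^-=[0.6595]  S=[1.1595]  K=[0.5688]  nu=[0.9096]  x^+=[3.0178]  P^+=[0.2844]
step 2: x^-=[2.8367]  P^-=[0.4513]  S=[0.9513]  K=[0.4744]  nu=[-0.5367]  x^+=[2.5821]  P^+=[0.2372]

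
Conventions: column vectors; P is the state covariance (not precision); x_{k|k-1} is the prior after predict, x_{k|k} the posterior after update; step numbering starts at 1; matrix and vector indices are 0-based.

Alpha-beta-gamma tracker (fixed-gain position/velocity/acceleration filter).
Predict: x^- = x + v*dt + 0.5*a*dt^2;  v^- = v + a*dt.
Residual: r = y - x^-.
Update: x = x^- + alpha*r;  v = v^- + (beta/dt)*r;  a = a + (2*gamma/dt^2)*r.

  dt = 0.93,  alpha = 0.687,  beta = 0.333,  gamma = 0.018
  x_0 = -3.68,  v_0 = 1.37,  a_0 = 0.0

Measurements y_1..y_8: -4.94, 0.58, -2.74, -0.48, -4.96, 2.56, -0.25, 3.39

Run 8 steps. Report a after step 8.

a_post = 0.0625

step 1: x_pred=-2.4059  r=-2.5341  x^+=-4.1468  v^+=0.4626  a^+=-0.1055
step 2: x_pred=-3.7622  r=4.3422  x^+=-0.7791  v^+=1.9193  a^+=0.0753
step 3: x_pred=1.0384  r=-3.7784  x^+=-1.5574  v^+=0.6364  a^+=-0.0820
step 4: x_pred=-1.0010  r=0.5210  x^+=-0.6431  v^+=0.7467  a^+=-0.0603
step 5: x_pred=0.0253  r=-4.9853  x^+=-3.3996  v^+=-1.0945  a^+=-0.2678
step 6: x_pred=-4.5333  r=7.0933  x^+=0.3398  v^+=1.1963  a^+=0.0274
step 7: x_pred=1.4642  r=-1.7142  x^+=0.2865  v^+=0.6080  a^+=-0.0439
step 8: x_pred=0.8330  r=2.5570  x^+=2.5897  v^+=1.4827  a^+=0.0625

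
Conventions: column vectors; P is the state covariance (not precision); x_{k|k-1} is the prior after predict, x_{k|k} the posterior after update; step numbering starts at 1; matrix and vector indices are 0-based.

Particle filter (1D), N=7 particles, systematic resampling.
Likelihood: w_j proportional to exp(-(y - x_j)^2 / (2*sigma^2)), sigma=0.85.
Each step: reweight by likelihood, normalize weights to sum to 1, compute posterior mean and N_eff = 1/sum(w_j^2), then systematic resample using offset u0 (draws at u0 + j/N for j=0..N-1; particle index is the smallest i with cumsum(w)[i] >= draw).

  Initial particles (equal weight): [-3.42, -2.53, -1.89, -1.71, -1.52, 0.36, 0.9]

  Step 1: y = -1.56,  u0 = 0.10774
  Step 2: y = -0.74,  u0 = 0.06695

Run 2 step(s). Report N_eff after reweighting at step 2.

step 1: w=[0.0252, 0.1442, 0.2564, 0.2722, 0.2762, 0.0216, 0.0042]  mean=-1.8095  Neff=4.2009  idx=[1, 2, 2, 3, 3, 4, 4]
step 2: w=[0.0333, 0.1226, 0.1226, 0.1597, 0.1597, 0.2010, 0.2010]  mean=-1.7051  Neff=6.1351  idx=[1, 2, 3, 4, 5, 5, 6]

N_eff = 6.1351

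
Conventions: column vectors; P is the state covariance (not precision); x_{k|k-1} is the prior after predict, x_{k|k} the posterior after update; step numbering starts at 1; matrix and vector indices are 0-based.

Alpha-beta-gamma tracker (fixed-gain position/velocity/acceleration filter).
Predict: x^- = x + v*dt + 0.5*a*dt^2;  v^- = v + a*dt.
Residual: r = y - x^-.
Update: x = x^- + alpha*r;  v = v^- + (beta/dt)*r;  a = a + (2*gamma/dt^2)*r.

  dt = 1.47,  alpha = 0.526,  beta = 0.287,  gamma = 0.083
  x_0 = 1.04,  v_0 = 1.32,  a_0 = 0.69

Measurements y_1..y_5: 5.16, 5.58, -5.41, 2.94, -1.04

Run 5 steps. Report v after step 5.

step 1: x_pred=3.7259  r=1.4341  x^+=4.4802  v^+=2.6143  a^+=0.8002
step 2: x_pred=9.1878  r=-3.6078  x^+=7.2901  v^+=3.0862  a^+=0.5230
step 3: x_pred=12.3918  r=-17.8018  x^+=3.0281  v^+=0.3794  a^+=-0.8445
step 4: x_pred=2.6733  r=0.2667  x^+=2.8136  v^+=-0.8100  a^+=-0.8240
step 5: x_pred=0.7326  r=-1.7726  x^+=-0.1998  v^+=-2.3674  a^+=-0.9602

v_post = -2.3674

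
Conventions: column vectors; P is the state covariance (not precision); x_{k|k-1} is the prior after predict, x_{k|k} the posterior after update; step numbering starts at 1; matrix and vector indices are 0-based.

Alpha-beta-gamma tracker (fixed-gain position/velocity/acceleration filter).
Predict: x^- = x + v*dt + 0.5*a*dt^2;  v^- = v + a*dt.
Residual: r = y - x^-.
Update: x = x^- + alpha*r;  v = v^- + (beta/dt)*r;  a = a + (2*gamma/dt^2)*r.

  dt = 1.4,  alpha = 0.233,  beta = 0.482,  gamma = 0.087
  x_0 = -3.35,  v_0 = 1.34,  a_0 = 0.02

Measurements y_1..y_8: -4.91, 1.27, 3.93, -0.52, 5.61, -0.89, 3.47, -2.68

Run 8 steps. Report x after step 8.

step 1: x_pred=-1.4544  r=-3.4556  x^+=-2.2596  v^+=0.1783  a^+=-0.2868
step 2: x_pred=-2.2910  r=3.5610  x^+=-1.4613  v^+=1.0028  a^+=0.0294
step 3: x_pred=-0.0286  r=3.9586  x^+=0.8938  v^+=2.4068  a^+=0.3808
step 4: x_pred=4.6364  r=-5.1564  x^+=3.4350  v^+=1.1646  a^+=-0.0770
step 5: x_pred=4.9900  r=0.6200  x^+=5.1344  v^+=1.2703  a^+=-0.0219
step 6: x_pred=6.8913  r=-7.7813  x^+=5.0783  v^+=-1.4394  a^+=-0.7127
step 7: x_pred=2.3646  r=1.1054  x^+=2.6222  v^+=-2.0567  a^+=-0.6146
step 8: x_pred=-0.8595  r=-1.8205  x^+=-1.2837  v^+=-3.5439  a^+=-0.7762

x_post = -1.2837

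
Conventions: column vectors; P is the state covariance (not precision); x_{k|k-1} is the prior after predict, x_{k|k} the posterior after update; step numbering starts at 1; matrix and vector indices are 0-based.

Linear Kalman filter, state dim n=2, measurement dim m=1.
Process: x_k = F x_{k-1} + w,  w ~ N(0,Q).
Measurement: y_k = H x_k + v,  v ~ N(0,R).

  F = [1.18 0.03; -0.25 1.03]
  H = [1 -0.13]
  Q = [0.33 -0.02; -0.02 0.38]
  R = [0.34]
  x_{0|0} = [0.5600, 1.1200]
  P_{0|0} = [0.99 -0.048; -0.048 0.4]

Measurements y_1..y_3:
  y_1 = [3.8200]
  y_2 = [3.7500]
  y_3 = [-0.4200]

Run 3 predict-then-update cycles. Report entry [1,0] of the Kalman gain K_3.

K[1,0] = -0.1495

step 1: x^-=[0.6944, 1.0136]  P^-=[1.7054 -0.3577; -0.3577 0.8910]  S=[2.1535]  K=[0.8135; -0.2199]  nu=[3.2574]  x^+=[3.3444, 0.2974]  P^+=[0.2802 0.0275; 0.0275 0.7868]
step 2: x^-=[3.9553, -0.5298]  P^-=[0.7228 -0.0451; -0.0451 1.2181]  S=[1.0951]  K=[0.6654; -0.1858]  nu=[-0.2742]  x^+=[3.7729, -0.4788]  P^+=[0.2380 0.0903; 0.0903 1.1803]
step 3: x^-=[4.4376, -1.4364]  P^-=[0.6688 0.0553; 0.0553 1.6006]  S=[1.0215]  K=[0.6477; -0.1495]  nu=[-5.0444]  x^+=[1.1704, -0.6821]  P^+=[0.2403 0.1543; 0.1543 1.5777]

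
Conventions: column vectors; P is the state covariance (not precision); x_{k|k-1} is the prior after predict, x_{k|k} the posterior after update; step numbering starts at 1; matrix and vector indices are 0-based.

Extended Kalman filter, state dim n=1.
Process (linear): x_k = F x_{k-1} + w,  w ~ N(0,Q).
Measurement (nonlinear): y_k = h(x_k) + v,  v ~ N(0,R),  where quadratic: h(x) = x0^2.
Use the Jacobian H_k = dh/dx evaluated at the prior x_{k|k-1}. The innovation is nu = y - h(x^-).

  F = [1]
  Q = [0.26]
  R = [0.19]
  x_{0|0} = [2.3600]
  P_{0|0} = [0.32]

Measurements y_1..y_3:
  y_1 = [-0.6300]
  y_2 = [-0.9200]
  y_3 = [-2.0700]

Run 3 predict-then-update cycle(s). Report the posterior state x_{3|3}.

x_post = [-0.9167]

step 1: x^-=[2.3600]  P^-=[0.5800]  H_jac=[4.7200]  S=[13.1115]  K=[0.2088]  nu=[-6.1996]  x^+=[1.0656]  P^+=[0.0084]
step 2: x^-=[1.0656]  P^-=[0.2684]  H_jac=[2.1311]  S=[1.4090]  K=[0.4060]  nu=[-2.0554]  x^+=[0.2311]  P^+=[0.0362]
step 3: x^-=[0.2311]  P^-=[0.2962]  H_jac=[0.4623]  S=[0.2533]  K=[0.5406]  nu=[-2.1234]  x^+=[-0.9167]  P^+=[0.2222]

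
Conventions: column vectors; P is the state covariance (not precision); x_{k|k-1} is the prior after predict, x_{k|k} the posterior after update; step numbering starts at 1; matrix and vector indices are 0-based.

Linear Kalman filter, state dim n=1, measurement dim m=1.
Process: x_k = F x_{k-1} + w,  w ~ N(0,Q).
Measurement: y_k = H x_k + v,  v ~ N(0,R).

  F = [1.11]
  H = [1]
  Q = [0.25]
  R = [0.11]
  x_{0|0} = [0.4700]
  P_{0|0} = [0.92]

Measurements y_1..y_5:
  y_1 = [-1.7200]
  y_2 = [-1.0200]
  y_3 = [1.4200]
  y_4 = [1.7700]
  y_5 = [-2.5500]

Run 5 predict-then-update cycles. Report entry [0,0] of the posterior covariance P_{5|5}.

step 1: x^-=[0.5217]  P^-=[1.3835]  S=[1.4935]  K=[0.9263]  nu=[-2.2417]  x^+=[-1.5549]  P^+=[0.1019]
step 2: x^-=[-1.7259]  P^-=[0.3755]  S=[0.4855]  K=[0.7735]  nu=[0.7059]  x^+=[-1.1799]  P^+=[0.0851]
step 3: x^-=[-1.3097]  P^-=[0.3548]  S=[0.4648]  K=[0.7634]  nu=[2.7297]  x^+=[0.7740]  P^+=[0.0840]
step 4: x^-=[0.8592]  P^-=[0.3535]  S=[0.4635]  K=[0.7627]  nu=[0.9108]  x^+=[1.5538]  P^+=[0.0839]
step 5: x^-=[1.7247]  P^-=[0.3534]  S=[0.4634]  K=[0.7626]  nu=[-4.2747]  x^+=[-1.5352]  P^+=[0.0839]

P_post[0,0] = 0.0839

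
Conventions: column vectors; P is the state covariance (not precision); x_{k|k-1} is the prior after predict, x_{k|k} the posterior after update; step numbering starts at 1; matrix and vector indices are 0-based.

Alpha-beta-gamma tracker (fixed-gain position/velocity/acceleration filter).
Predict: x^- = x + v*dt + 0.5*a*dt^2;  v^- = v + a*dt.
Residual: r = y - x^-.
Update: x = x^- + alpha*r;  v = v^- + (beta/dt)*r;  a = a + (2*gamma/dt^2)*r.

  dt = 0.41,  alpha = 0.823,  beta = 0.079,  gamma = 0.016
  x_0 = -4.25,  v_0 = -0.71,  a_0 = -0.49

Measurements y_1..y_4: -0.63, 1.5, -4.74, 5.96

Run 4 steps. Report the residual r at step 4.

resid = 9.7939

step 1: x_pred=-4.5823  r=3.9523  x^+=-1.3296  v^+=-0.1494  a^+=0.2624
step 2: x_pred=-1.3687  r=2.8687  x^+=0.9922  v^+=0.5110  a^+=0.8085
step 3: x_pred=1.2697  r=-6.0097  x^+=-3.6763  v^+=-0.3155  a^+=-0.3356
step 4: x_pred=-3.8339  r=9.7939  x^+=4.2265  v^+=1.4340  a^+=1.5288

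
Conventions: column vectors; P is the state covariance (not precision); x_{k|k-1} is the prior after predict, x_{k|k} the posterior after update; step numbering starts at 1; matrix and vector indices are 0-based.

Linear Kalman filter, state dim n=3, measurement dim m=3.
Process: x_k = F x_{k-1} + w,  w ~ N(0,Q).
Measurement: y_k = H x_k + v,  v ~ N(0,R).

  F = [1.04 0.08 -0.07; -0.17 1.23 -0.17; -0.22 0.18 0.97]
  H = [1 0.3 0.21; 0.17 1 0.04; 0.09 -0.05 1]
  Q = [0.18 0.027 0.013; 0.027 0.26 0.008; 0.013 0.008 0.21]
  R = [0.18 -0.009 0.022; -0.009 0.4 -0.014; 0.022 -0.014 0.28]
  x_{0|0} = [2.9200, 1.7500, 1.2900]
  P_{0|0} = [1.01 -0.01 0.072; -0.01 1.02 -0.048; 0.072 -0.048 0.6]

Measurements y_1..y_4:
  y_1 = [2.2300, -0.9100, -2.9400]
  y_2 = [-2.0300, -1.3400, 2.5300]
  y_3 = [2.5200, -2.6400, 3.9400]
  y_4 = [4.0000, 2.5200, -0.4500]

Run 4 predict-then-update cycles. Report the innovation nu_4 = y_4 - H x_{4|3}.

innov = [3.5307, 5.3643, -2.1859]

step 1: x^-=[3.0865, 1.4368, 0.9239]  P^-=[1.2703 -0.0638 -0.1752; -0.0638 1.8781 0.1107; -0.1752 0.1107 0.8098]  S=[1.5571 0.7214 0.1332; 0.7214 2.3009 0.0188; 0.1332 0.0188 1.0627]  K=[0.8938 -0.2158 -0.1625; -0.0482 0.8286 0.0018; -0.0774 0.0674 0.7504]  nu=[-1.4816, -2.9085, -4.0698]  x^+=[3.0514, -0.9089, -2.2116]  P^+=[0.2069 -0.1254 -0.0477; -0.1254 0.3525 0.0167; -0.0477 0.0167 0.2126]
step 2: x^-=[3.2556, -1.2608, -2.9802]  P^-=[0.3930 -0.1248 -0.1127; -0.1248 0.8481 0.1220; -0.1127 0.1220 0.4676]  S=[0.5630 0.2035 0.0662; 0.2035 1.2259 0.0604; 0.0662 0.0604 0.7215]  K=[0.6621 -0.1537 -0.1464; 0.0286 0.6719 0.0360; -0.0627 0.0788 0.6247]  nu=[-4.2815, -0.5135, 5.1541]  x^+=[-0.2552, -1.5428, 0.4677]  P^+=[0.1532 -0.0897 -0.0426; -0.0897 0.2823 0.0235; -0.0426 0.0235 0.1774]
step 3: x^-=[-0.4216, -1.9338, 0.2321]  P^-=[0.3394 -0.0791 -0.0873; -0.0791 0.7219 0.1067; -0.0873 0.1067 0.4270]  S=[0.5325 0.2028 0.0751; 0.2028 1.1129 0.0571; 0.0751 0.0571 0.6859]  K=[0.6268 -0.1297 -0.1349; 0.0561 0.6285 0.0342; -0.0494 0.0760 0.6024]  nu=[3.4730, -0.6438, 3.6492]  x^+=[1.3464, -2.0190, 2.2098]  P^+=[0.1427 -0.0783 -0.0389; -0.0783 0.2628 0.0222; -0.0389 0.0222 0.1711]
step 4: x^-=[1.0841, -3.0880, 1.4839]  P^-=[0.3292 -0.0652 -0.0792; -0.0652 0.6879 0.0977; -0.0792 0.0977 0.4170]  S=[0.5294 0.2040 0.0780; 0.2040 1.0827 0.0517; 0.0780 0.0517 0.6780]  K=[0.6197 -0.1220 -0.1302; 0.0638 0.6153 0.0304; -0.0449 0.0731 0.5970]  nu=[3.5307, 5.3643, -2.1859]  x^+=[2.9021, 0.3716, 0.4127]  P^+=[0.1401 -0.0749 -0.0375; -0.0749 0.2570 0.0209; -0.0375 0.0209 0.1696]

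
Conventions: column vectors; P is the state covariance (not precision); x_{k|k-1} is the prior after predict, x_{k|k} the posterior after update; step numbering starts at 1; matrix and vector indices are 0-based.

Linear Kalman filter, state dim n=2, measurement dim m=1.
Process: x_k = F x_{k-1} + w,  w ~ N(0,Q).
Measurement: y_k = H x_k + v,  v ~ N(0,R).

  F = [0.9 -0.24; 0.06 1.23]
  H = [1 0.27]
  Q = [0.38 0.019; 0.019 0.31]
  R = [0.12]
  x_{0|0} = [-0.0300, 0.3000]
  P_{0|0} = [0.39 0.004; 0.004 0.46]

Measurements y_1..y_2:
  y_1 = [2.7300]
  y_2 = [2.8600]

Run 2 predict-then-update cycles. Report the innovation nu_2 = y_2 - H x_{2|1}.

step 1: x^-=[-0.0990, 0.3672]  P^-=[0.7207 -0.0914; -0.0914 1.0079]  S=[0.8648]  K=[0.8048; 0.2090]  nu=[2.7299]  x^+=[2.0980, 0.9378]  P^+=[0.1605 -0.2369; -0.2369 0.9701]
step 2: x^-=[1.6631, 1.2794]  P^-=[0.6682 -0.5175; -0.5175 1.7433]  S=[0.6359]  K=[0.8312; -0.0736]  nu=[0.8514]  x^+=[2.3708, 1.2168]  P^+=[0.2290 -0.4786; -0.4786 1.7399]

innov = [0.8514]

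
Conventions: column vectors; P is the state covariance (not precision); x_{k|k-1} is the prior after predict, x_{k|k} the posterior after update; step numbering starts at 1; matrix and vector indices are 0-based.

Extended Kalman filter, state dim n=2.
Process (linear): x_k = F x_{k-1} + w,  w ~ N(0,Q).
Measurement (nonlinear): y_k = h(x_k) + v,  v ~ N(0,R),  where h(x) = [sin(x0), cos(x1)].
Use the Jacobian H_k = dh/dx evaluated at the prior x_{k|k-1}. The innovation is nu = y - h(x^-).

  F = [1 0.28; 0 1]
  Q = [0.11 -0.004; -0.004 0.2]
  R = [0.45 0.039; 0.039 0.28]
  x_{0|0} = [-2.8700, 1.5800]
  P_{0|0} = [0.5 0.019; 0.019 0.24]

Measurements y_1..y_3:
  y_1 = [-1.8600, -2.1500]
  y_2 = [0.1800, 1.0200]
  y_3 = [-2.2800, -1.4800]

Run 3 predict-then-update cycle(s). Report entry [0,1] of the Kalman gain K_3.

K[0,1] = -0.1187

step 1: x^-=[-2.4276, 1.5800]  P^-=[0.6395 0.0822; 0.0822 0.4400]  H_jac=[-0.7558 0.0000; 0.0000 -1.0000]  S=[0.8152 0.1011; 0.1011 0.7200]  K=[-0.5889 -0.0315; -0.0004 -0.6111]  nu=[-1.2051, -2.1408]  x^+=[-1.6506, 2.8886]  P^+=[0.3523 0.0318; 0.0318 0.1711]
step 2: x^-=[-0.8417, 2.8886]  P^-=[0.4935 0.0757; 0.0757 0.3711]  H_jac=[0.6662 0.0000; 0.0000 -0.2503]  S=[0.6690 0.0264; 0.0264 0.3032]  K=[0.4956 -0.1056; 0.0877 -0.3139]  nu=[0.9258, 1.9882]  x^+=[-0.5928, 2.3458]  P^+=[0.3286 0.0409; 0.0409 0.3375]
step 3: x^-=[0.0640, 2.3458]  P^-=[0.4879 0.1314; 0.1314 0.5375]  H_jac=[0.9980 0.0000; 0.0000 -0.7144]  S=[0.9359 -0.0547; -0.0547 0.5544]  K=[0.5133 -0.1187; 0.1002 -0.6829]  nu=[-2.3439, -0.7803]  x^+=[-1.0466, 2.6437]  P^+=[0.2268 0.0185; 0.0185 0.2622]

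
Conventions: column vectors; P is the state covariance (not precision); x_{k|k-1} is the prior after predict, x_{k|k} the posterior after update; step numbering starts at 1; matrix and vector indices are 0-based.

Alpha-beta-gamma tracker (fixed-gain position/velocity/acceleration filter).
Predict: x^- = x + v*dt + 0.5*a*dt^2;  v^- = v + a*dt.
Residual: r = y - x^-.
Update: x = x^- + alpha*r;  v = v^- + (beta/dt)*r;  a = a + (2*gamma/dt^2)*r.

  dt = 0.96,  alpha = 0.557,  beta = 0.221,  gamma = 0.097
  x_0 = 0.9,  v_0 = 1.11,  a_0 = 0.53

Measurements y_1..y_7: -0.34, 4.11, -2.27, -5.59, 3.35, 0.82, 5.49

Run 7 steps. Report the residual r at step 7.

step 1: x_pred=2.2098  r=-2.5498  x^+=0.7896  v^+=1.0318  a^+=-0.0067
step 2: x_pred=1.7770  r=2.3330  x^+=3.0765  v^+=1.5624  a^+=0.4844
step 3: x_pred=4.7996  r=-7.0696  x^+=0.8618  v^+=0.3999  a^+=-1.0038
step 4: x_pred=0.7832  r=-6.3732  x^+=-2.7667  v^+=-2.0309  a^+=-2.3454
step 5: x_pred=-5.7971  r=9.1471  x^+=-0.7022  v^+=-2.1767  a^+=-0.4199
step 6: x_pred=-2.9853  r=3.8053  x^+=-0.8658  v^+=-1.7038  a^+=0.3811
step 7: x_pred=-2.3258  r=7.8158  x^+=2.0276  v^+=0.4613  a^+=2.0264

resid = 7.8158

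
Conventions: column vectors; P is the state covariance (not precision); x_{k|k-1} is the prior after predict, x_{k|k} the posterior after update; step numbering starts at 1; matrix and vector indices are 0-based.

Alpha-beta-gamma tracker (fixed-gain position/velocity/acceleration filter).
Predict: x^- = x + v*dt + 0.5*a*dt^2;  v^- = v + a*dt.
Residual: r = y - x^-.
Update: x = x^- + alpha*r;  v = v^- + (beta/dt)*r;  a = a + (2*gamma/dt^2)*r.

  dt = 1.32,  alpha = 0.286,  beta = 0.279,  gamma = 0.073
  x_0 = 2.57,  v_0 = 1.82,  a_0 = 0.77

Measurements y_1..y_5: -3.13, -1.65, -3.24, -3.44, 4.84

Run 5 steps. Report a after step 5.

step 1: x_pred=5.6432  r=-8.7732  x^+=3.1341  v^+=0.9821  a^+=0.0349
step 2: x_pred=4.4608  r=-6.1108  x^+=2.7131  v^+=-0.2635  a^+=-0.4772
step 3: x_pred=1.9496  r=-5.1896  x^+=0.4653  v^+=-1.9903  a^+=-0.9120
step 4: x_pred=-2.9563  r=-0.4837  x^+=-3.0947  v^+=-3.2963  a^+=-0.9525
step 5: x_pred=-8.2757  r=13.1157  x^+=-4.5246  v^+=-1.7815  a^+=0.1465

a_post = 0.1465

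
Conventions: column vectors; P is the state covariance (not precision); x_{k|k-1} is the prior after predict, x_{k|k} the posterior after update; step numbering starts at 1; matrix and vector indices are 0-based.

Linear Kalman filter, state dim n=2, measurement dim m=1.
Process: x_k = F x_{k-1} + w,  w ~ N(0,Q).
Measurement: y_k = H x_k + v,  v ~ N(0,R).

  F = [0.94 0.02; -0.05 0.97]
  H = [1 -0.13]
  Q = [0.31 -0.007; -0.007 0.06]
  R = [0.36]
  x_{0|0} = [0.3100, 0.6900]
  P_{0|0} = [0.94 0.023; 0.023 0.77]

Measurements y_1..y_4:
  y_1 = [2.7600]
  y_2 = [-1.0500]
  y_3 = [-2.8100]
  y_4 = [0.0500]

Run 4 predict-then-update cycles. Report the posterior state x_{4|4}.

step 1: x^-=[0.3052, 0.6538]  P^-=[1.1418 -0.0153; -0.0153 0.7846]  S=[1.5190]  K=[0.7530; -0.0772]  nu=[2.5398]  x^+=[2.2176, 0.4577]  P^+=[0.2806 0.0730; 0.0730 0.7756]
step 2: x^-=[2.0937, 0.3331]  P^-=[0.5610 0.0614; 0.0614 0.7833]  S=[0.9182]  K=[0.6022; -0.0441]  nu=[-3.1004]  x^+=[0.2266, 0.4697]  P^+=[0.2279 0.0857; 0.0857 0.7816]
step 3: x^-=[0.2224, 0.4443]  P^-=[0.5149 0.0755; 0.0755 0.7876]  S=[0.8686]  K=[0.5815; -0.0309]  nu=[-2.9746]  x^+=[-1.5075, 0.5362]  P^+=[0.2212 0.0912; 0.0912 0.7868]
step 4: x^-=[-1.4063, 0.5955]  P^-=[0.5092 0.0809; 0.0809 0.7920]  S=[0.8615]  K=[0.5788; -0.0256]  nu=[1.5337]  x^+=[-0.5186, 0.5562]  P^+=[0.2206 0.0937; 0.0937 0.7914]

x_post = [-0.5186, 0.5562]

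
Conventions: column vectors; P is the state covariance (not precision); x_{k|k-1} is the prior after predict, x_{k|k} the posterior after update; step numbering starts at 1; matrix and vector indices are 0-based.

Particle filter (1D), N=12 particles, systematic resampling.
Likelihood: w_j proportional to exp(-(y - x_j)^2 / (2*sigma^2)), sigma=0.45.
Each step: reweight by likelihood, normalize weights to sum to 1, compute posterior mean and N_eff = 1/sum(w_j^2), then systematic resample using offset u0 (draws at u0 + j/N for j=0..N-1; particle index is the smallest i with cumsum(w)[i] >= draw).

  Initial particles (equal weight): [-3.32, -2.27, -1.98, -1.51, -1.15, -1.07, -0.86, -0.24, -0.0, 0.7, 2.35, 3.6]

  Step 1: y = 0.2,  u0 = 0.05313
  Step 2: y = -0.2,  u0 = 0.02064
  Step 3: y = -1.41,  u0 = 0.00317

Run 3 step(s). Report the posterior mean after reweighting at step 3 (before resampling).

post_mean = -0.1972

step 1: w=[0.0000, 0.0000, 0.0000, 0.0003, 0.0051, 0.0086, 0.0289, 0.2873, 0.4198, 0.2499, 0.0000, 0.0000]  mean=0.0655  Neff=3.1044  idx=[7, 7, 7, 7, 8, 8, 8, 8, 8, 9, 9, 9]
step 2: w=[0.1117, 0.1117, 0.1117, 0.1117, 0.1016, 0.1016, 0.1016, 0.1016, 0.1016, 0.0152, 0.0152, 0.0152]  mean=-0.0753  Neff=9.7901  idx=[0, 0, 1, 2, 3, 3, 4, 5, 6, 7, 8, 8]
step 3: w=[0.1370, 0.1370, 0.1370, 0.1370, 0.1370, 0.1370, 0.0297, 0.0297, 0.0297, 0.0297, 0.0297, 0.0297]  mean=-0.1972  Neff=8.4846  idx=[0, 0, 1, 1, 2, 3, 3, 4, 4, 5, 6, 9]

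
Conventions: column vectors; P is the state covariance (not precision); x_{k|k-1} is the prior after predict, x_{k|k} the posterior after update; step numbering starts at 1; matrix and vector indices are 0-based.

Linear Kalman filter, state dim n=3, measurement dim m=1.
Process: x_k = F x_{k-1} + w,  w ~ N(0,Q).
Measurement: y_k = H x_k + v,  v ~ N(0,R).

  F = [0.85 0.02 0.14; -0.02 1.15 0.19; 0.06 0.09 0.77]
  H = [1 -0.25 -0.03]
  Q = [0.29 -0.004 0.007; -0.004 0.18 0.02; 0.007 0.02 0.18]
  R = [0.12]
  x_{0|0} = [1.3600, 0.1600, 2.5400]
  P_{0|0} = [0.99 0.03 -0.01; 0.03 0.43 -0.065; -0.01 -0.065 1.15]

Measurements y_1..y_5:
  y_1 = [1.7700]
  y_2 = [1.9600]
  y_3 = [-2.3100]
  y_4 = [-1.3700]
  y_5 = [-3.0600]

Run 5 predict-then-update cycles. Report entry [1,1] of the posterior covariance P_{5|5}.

step 1: x^-=[1.5148, 0.6394, 2.0518]  P^-=[1.0263 0.0367 0.1761; 0.0367 0.7609 0.1749; 0.1761 0.1749 0.8593]  S=[1.1683]  K=[0.8660; -0.1359; 0.0912]  nu=[0.4766]  x^+=[1.9276, 0.5746, 2.0953]  P^+=[0.1500 0.1742 0.0838; 0.1742 0.7393 0.1894; 0.0838 0.1894 0.8495]
step 2: x^-=[1.9433, 1.0204, 1.7807]  P^-=[0.4422 0.2478 0.1819; 0.2478 1.2626 0.4030; 0.1819 0.4030 0.7261]  S=[0.5130]  K=[0.7306; -0.1559; 0.1158]  nu=[0.3253]  x^+=[2.1809, 0.9697, 1.8184]  P^+=[0.1684 0.3062 0.1385; 0.3062 1.2501 0.4122; 0.1385 0.4122 0.7192]
step 3: x^-=[2.1277, 1.4170, 1.6183]  P^-=[0.4719 0.4301 0.2225; 0.4301 2.0243 0.6465; 0.2225 0.6465 0.6904]  S=[0.5004]  K=[0.7149; -0.1906; 0.0803]  nu=[-4.0349]  x^+=[-0.7570, 2.1859, 1.2942]  P^+=[0.2162 0.4983 0.1938; 0.4983 2.0062 0.6542; 0.1938 0.6542 0.6872]
step 4: x^-=[-0.4186, 2.7748, 1.1478]  P^-=[0.5272 0.6822 0.2812; 0.6822 3.1195 0.9511; 0.2812 0.9511 0.7184]  S=[0.4991]  K=[0.6977; -0.2529; 0.0439]  nu=[-0.2233]  x^+=[-0.5744, 2.8313, 1.1380]  P^+=[0.2843 0.7703 0.2659; 0.7703 3.0876 0.9566; 0.2659 0.9566 0.7175]
step 5: x^-=[-0.2723, 3.4837, 1.0966]  P^-=[0.6055 1.0337 0.3673; 1.0337 4.6699 1.3583; 0.3673 1.3583 0.7969]  S=[0.4996]  K=[0.6727; -0.3493; 0.0077]  nu=[-1.8839]  x^+=[-1.5396, 4.1417, 1.0822]  P^+=[0.3794 1.1511 0.3647; 1.1511 4.6090 1.3597; 0.3647 1.3597 0.7969]

P_post[1,1] = 4.6090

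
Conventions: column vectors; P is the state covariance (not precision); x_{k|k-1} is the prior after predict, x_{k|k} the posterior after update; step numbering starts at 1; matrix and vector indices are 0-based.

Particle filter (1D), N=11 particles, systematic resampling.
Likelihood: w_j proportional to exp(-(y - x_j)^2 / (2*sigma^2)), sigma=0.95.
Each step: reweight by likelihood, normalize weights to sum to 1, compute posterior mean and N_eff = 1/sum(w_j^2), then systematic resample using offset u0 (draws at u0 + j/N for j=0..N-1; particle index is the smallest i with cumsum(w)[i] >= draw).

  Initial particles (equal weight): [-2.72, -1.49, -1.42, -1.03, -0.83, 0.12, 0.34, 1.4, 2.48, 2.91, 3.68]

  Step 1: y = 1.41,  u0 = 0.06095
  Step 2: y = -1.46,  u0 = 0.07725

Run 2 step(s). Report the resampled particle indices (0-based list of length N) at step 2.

resampled_idx = [0, 0, 0, 1, 1, 1, 2, 2, 3, 3, 6]

step 1: w=[0.0000, 0.0032, 0.0040, 0.0126, 0.0212, 0.1360, 0.1814, 0.3420, 0.1814, 0.0983, 0.0197]  mean=1.3240  Neff=4.7177  idx=[5, 5, 6, 6, 7, 7, 7, 7, 8, 8, 9]
step 2: w=[0.2859, 0.2859, 0.1894, 0.1894, 0.0123, 0.0123, 0.0123, 0.0123, 0.0002, 0.0002, 0.0000]  mean=0.2672  Neff=4.2414  idx=[0, 0, 0, 1, 1, 1, 2, 2, 3, 3, 6]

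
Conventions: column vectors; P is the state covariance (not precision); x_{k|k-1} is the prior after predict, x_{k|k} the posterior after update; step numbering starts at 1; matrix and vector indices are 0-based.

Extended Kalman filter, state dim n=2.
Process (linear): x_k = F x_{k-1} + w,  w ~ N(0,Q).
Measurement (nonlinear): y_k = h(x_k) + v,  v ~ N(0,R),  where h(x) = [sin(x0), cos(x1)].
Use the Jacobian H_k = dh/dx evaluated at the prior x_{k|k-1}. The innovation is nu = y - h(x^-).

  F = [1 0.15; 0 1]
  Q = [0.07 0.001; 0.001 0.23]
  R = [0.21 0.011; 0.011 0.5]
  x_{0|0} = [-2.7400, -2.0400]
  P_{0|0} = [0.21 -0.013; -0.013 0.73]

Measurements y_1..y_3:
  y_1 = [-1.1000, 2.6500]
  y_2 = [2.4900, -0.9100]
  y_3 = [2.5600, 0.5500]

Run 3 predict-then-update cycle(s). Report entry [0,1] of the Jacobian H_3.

step 1: x^-=[-3.0460, -2.0400]  P^-=[0.2925 0.0975; 0.0975 0.9600]  H_jac=[-0.9954 0.0000; 0.0000 0.8919]  S=[0.4999 -0.0756; -0.0756 1.2637]  K=[-0.5774 0.0343; -0.0926 0.6720]  nu=[-1.0046, 3.1022]  x^+=[-2.3596, 0.1378]  P^+=[0.1214 0.0121; 0.0121 0.3756]
step 2: x^-=[-2.3390, 0.1378]  P^-=[0.2035 0.0694; 0.0694 0.6056]  H_jac=[-0.6948 0.0000; 0.0000 -0.1373]  S=[0.3082 0.0176; 0.0176 0.5114]  K=[-0.4586 -0.0028; -0.1475 -0.1575]  nu=[3.2092, -1.9005]  x^+=[-3.8052, -0.0363]  P^+=[0.1386 0.0471; 0.0471 0.5854]
step 3: x^-=[-3.8106, -0.0363]  P^-=[0.2359 0.1359; 0.1359 0.8154]  H_jac=[-0.7844 0.0000; 0.0000 0.0363]  S=[0.3552 0.0071; 0.0071 0.5011]  K=[-0.5214 0.0173; -0.3014 0.0634]  nu=[1.9398, -0.4493]  x^+=[-4.8298, -0.6494]  P^+=[0.1393 0.0798; 0.0798 0.7814]

H_jac[0,1] = 0.0000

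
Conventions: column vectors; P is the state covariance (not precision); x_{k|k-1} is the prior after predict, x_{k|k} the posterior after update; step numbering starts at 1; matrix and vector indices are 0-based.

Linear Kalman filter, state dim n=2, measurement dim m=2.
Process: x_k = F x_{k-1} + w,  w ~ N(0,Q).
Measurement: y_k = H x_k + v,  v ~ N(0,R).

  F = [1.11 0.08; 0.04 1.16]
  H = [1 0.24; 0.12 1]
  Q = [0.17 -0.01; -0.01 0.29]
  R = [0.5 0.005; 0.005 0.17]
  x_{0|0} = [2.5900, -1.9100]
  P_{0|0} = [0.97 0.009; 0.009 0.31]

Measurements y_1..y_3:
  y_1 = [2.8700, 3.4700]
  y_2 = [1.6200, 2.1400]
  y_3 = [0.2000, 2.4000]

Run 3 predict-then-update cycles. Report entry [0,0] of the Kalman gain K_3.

K[0,0] = 0.5054

step 1: x^-=[2.7221, -2.1120]  P^-=[1.3687 0.0735; 0.0735 0.7095]  S=[1.9448 0.4151; 0.4151 0.9169]  K=[0.7278 -0.0703; -0.0464 0.8045]  nu=[0.6548, 5.2553]  x^+=[2.8294, 2.0854]  P^+=[0.3764 -0.0535; -0.0535 0.1429]
step 2: x^-=[3.3075, 2.5323]  P^-=[0.6252 -0.0490; -0.0490 0.4780]  S=[1.1292 0.1443; 0.1443 0.6452]  K=[0.5539 -0.0836; -0.0364 0.7398]  nu=[-2.2952, -0.7891]  x^+=[2.1021, 2.0319]  P^+=[0.2876 -0.0460; -0.0460 0.1311]
step 3: x^-=[2.4959, 2.4411]  P^-=[0.5170 -0.0444; -0.0444 0.4626]  S=[1.0223 0.1324; 0.1324 0.6294]  K=[0.5054 -0.0783; -0.0297 0.7328]  nu=[-2.8817, -0.3406]  x^+=[1.0661, 2.2771]  P^+=[0.2625 -0.0423; -0.0423 0.1295]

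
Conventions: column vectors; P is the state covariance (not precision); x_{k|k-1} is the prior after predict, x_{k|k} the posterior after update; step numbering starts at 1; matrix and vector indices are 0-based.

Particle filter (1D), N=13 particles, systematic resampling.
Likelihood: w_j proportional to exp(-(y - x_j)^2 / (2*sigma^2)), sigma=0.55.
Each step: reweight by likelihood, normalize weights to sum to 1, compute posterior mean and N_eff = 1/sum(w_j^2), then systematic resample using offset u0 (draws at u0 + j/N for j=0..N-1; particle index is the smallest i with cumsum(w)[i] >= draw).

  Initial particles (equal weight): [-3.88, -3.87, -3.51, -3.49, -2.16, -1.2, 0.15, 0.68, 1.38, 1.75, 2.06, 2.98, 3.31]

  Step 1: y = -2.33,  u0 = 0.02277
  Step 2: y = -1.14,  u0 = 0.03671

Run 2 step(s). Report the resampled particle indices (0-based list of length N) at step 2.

step 1: w=[0.0143, 0.0150, 0.0758, 0.0818, 0.7214, 0.0917, 0.0000, 0.0000, 0.0000, 0.0000, 0.0000, 0.0000, 0.0000]  mean=-2.3332  Neff=1.8461  idx=[1, 2, 3, 4, 4, 4, 4, 4, 4, 4, 4, 4, 5]
step 2: w=[0.0000, 0.0000, 0.0000, 0.0687, 0.0687, 0.0687, 0.0687, 0.0687, 0.0687, 0.0687, 0.0687, 0.0687, 0.3814]  mean=-1.7940  Neff=5.3200  idx=[3, 4, 5, 6, 8, 9, 10, 11, 12, 12, 12, 12, 12]

resampled_idx = [3, 4, 5, 6, 8, 9, 10, 11, 12, 12, 12, 12, 12]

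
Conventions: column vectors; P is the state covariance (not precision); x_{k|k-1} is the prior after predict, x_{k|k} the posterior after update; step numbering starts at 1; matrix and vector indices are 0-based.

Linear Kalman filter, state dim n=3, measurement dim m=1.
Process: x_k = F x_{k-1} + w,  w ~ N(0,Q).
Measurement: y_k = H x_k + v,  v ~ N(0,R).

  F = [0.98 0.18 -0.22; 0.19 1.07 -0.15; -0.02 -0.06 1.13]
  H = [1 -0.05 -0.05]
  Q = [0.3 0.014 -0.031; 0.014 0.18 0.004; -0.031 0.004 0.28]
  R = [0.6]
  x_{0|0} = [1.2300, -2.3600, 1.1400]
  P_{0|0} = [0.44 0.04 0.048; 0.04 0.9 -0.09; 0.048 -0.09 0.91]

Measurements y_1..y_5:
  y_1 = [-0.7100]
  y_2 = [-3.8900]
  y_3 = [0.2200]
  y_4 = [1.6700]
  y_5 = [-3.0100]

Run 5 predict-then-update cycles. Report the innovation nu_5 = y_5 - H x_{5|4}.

step 1: x^-=[0.5298, -2.4625, 1.4052]  P^-=[0.7963 0.3572 -0.2442; 0.3572 1.2892 -0.3102; -0.2442 -0.3102 1.4555]  S=[1.3903]  K=[0.5687; 0.2217; -0.2168]  nu=[-1.2927]  x^+=[-0.2053, -2.7491, 1.6855]  P^+=[0.3467 0.1819 -0.0728; 0.1819 1.2209 -0.2434; -0.0728 -0.2434 1.3902]
step 2: x^-=[-1.0669, -3.2333, 2.0736]  P^-=[0.8546 0.6341 -0.5415; 0.6341 1.7778 -0.6296; -0.5415 -0.6296 2.0964]  S=[1.4519]  K=[0.5854; 0.3972; -0.4235]  nu=[-2.8811]  x^+=[-2.7535, -4.3777, 3.2938]  P^+=[0.3570 0.2965 -0.1816; 0.2965 1.5487 -0.3853; -0.1816 -0.3853 1.8360]
step 3: x^-=[-4.2111, -5.7014, 4.0397]  P^-=[0.9953 0.8958 -0.8150; 0.8958 2.2619 -0.9266; -0.8150 -0.9266 2.6912]  S=[1.5950]  K=[0.6215; 0.5198; -0.5663]  nu=[4.3480]  x^+=[-1.5088, -3.4415, 1.5775]  P^+=[0.3792 0.3805 -0.2536; 0.3805 1.8310 -0.4572; -0.2536 -0.4572 2.1798]
step 4: x^-=[-2.4452, -4.2057, 2.0193]  P^-=[1.1089 1.0891 -1.0049; 1.0891 2.6550 -1.1090; -1.0049 -1.1090 3.1445]  S=[1.7094]  K=[0.6462; 0.5919; -0.6474]  nu=[4.0059]  x^+=[0.1435, -1.8346, -0.5740]  P^+=[0.3950 0.4352 -0.2897; 0.4352 2.0561 -0.4540; -0.2897 -0.4540 2.4280]
step 5: x^-=[-0.0633, -1.8497, -0.5414]  P^-=[1.1779 1.2088 -1.1122; 1.2088 2.9422 -1.1714; -1.1122 -1.1714 3.4636]  S=[1.7784]  K=[0.6596; 0.6299; -0.6898]  nu=[-3.0663]  x^+=[-2.0859, -3.7811, 1.5737]  P^+=[0.4041 0.4698 -0.3029; 0.4698 2.2365 -0.3987; -0.3029 -0.3987 2.6174]

innov = [-3.0663]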